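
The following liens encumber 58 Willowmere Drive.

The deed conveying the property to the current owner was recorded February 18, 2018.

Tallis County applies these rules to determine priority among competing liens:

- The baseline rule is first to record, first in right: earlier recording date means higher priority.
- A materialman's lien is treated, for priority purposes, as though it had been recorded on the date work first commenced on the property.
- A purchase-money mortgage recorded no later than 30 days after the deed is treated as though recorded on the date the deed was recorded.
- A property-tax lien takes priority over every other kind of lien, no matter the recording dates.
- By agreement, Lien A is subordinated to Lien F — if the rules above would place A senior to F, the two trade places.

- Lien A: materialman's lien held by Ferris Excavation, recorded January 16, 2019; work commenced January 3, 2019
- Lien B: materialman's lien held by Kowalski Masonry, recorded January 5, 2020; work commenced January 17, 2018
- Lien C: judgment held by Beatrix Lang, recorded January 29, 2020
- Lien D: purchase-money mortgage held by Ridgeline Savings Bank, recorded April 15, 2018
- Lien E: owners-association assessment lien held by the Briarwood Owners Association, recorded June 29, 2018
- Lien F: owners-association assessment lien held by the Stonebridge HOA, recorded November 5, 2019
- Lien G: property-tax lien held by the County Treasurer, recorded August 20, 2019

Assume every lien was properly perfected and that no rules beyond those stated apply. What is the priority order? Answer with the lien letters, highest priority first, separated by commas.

Adjusting effective dates: A's effective date is January 3, 2019, when work began; B relates back to January 17, 2018 (work commenced); D was recorded 56 days after the deed — beyond 30 days — so no relation-back applies.
G is a property-tax lien and takes priority over every other lien.
Among the remaining liens, by effective date: B (January 17, 2018), D (April 15, 2018), E (June 29, 2018), A (January 3, 2019), F (November 5, 2019), C (January 29, 2020).
Because A would otherwise rank above F, the subordination swaps them.

G, B, D, E, F, A, C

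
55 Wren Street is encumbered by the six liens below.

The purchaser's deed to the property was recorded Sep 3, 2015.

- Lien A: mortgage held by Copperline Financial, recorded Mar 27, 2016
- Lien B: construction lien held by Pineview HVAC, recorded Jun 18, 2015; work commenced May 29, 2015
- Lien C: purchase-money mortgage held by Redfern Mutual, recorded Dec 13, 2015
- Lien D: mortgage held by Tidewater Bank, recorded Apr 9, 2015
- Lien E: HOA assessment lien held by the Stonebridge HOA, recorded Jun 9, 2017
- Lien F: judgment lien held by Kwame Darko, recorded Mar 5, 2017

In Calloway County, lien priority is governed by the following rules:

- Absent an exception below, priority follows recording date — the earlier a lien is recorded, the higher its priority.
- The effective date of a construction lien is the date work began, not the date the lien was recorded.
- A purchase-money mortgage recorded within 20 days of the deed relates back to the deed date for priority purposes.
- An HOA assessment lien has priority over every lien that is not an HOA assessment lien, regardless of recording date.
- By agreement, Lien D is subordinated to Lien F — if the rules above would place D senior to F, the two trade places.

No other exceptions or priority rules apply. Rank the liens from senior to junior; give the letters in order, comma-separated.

E, F, B, C, A, D

First, effective dates: B is treated as recorded May 29, 2015, the work-commencement date; C missed the 20-day window (101 days after the deed), so its recording date stands.
E, as an HOA assessment lien, has superpriority and ranks first.
Among the remaining liens, by effective date: D (Apr 9, 2015), B (May 29, 2015), C (Dec 13, 2015), A (Mar 27, 2016), F (Mar 5, 2017).
The subordination applies — D was senior to F — so D and F swap.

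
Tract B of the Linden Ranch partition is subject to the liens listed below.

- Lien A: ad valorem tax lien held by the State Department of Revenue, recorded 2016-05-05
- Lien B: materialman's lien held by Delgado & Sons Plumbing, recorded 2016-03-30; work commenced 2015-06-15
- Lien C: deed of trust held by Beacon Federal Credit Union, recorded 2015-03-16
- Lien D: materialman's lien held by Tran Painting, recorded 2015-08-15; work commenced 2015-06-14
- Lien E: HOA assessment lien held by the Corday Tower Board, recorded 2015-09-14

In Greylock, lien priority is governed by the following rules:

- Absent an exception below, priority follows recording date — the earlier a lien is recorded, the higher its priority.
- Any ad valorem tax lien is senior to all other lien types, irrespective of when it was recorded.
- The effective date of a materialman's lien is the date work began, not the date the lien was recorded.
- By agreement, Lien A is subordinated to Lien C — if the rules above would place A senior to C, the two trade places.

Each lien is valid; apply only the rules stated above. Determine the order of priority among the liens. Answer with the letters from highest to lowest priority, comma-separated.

Adjusting effective dates: B's effective date is 2015-06-15, when work began; D's effective date is 2015-06-14, when work began.
As an ad valorem tax lien, A is senior to every other lien.
Remaining liens by effective date: C (2015-03-16), D (2015-06-14), B (2015-06-15), E (2015-09-14).
A is senior to C before the subordination, so the two trade places.

C, A, D, B, E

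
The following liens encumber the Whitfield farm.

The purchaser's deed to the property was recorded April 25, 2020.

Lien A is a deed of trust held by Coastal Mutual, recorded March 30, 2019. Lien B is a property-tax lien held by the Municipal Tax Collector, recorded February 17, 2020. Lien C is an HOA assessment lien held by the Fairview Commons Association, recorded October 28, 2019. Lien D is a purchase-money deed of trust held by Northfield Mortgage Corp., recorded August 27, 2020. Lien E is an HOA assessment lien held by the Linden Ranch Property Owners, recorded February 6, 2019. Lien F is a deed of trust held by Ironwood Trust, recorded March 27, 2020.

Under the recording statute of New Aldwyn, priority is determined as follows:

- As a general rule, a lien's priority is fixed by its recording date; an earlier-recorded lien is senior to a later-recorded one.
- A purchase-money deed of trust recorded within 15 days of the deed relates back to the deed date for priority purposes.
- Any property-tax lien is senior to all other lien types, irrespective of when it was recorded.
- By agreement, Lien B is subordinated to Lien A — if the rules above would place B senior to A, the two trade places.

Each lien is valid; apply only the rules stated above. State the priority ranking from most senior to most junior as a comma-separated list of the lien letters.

A, E, B, C, F, D

Effective dates after the stated exceptions: D was recorded 124 days after the deed — beyond 15 days — so no relation-back applies.
B is a property-tax lien and takes priority over every other lien.
Ordering the rest by effective date: E (February 6, 2019), A (March 30, 2019), C (October 28, 2019), F (March 27, 2020), D (August 27, 2020).
B is senior to A before the subordination, so the two trade places.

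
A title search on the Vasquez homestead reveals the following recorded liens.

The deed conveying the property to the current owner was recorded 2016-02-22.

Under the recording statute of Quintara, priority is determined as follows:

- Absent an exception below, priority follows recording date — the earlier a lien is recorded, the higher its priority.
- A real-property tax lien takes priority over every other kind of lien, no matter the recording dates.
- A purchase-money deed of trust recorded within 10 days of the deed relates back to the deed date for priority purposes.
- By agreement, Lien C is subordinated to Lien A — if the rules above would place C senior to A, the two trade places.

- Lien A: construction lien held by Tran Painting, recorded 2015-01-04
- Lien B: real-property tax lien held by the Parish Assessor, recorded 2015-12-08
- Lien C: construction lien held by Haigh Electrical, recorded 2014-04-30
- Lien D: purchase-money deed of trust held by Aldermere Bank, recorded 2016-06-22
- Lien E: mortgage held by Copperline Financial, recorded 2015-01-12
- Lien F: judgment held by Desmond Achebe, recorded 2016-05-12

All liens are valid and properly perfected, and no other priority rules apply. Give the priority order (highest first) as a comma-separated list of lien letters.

B, A, C, E, F, D

Effective dates after the stated exceptions: D was recorded 121 days after the deed, outside the 10-day window, so it keeps its recording date.
As a real-property tax lien, B is senior to every other lien.
Among the remaining liens, by effective date: C (2014-04-30), A (2015-01-04), E (2015-01-12), F (2016-05-12), D (2016-06-22).
C is senior to A before the subordination, so the two trade places.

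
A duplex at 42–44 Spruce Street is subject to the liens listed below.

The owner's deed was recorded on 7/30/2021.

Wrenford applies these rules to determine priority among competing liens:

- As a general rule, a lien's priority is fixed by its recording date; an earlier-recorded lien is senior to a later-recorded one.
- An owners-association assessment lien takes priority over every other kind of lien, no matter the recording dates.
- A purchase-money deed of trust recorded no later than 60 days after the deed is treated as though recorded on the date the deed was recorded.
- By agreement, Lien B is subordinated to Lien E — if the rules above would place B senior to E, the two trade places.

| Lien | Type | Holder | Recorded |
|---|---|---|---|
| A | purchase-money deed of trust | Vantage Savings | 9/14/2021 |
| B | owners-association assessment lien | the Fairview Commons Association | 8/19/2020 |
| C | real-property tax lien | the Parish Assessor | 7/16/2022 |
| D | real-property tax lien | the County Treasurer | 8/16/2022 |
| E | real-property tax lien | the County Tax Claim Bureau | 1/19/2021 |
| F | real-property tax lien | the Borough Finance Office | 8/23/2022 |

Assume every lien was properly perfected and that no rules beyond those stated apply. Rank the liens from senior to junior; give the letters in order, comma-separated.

First, effective dates: A's effective date is the deed date, 7/30/2021.
As an owners-association assessment lien, B is senior to every other lien.
Ordering the rest by effective date: E (1/19/2021), A (7/30/2021), C (7/16/2022), D (8/16/2022), F (8/23/2022).
Because B would otherwise rank above E, the subordination swaps them.

E, B, A, C, D, F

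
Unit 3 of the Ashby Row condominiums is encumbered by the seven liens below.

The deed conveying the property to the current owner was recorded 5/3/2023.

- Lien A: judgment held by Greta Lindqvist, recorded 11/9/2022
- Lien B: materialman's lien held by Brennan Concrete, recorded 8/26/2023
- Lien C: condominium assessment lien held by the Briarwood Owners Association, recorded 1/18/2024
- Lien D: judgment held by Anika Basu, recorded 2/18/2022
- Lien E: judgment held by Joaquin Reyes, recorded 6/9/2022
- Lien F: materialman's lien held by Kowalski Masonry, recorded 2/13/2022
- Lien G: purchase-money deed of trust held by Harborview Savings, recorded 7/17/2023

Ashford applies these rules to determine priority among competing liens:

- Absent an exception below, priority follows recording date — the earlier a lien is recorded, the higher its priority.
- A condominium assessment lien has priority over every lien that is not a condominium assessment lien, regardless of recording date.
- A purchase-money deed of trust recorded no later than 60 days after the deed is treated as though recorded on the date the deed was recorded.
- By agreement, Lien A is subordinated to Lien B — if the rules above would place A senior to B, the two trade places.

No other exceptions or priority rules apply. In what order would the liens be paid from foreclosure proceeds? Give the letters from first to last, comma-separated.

Adjusting effective dates: G was recorded 75 days after the deed, outside the 60-day window, so it keeps its recording date.
C is a condominium assessment lien and takes priority over every other lien.
Remaining liens by effective date: F (2/13/2022), D (2/18/2022), E (6/9/2022), A (11/9/2022), G (7/17/2023), B (8/26/2023).
Because A would otherwise rank above B, the subordination swaps them.

C, F, D, E, B, G, A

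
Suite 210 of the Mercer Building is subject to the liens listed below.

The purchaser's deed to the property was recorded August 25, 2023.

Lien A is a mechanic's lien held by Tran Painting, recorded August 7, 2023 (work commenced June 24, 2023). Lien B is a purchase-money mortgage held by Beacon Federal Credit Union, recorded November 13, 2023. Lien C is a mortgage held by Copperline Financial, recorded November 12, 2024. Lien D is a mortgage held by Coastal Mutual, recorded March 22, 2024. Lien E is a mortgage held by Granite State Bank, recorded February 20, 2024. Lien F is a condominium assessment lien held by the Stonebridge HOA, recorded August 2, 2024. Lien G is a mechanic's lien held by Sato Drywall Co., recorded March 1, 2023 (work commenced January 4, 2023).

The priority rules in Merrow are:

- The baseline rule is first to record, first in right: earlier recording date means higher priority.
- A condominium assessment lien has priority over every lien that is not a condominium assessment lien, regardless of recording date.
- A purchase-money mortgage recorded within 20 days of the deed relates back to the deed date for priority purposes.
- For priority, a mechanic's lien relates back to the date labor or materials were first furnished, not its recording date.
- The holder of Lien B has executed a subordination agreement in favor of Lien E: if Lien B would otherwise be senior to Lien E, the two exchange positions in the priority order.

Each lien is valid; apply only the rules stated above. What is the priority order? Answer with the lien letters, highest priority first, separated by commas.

F, G, A, E, B, D, C

Effective dates: A is treated as recorded June 24, 2023, the work-commencement date; B was recorded 80 days after the deed — beyond 20 days — so no relation-back applies; G is treated as recorded January 4, 2023, the work-commencement date.
F, as a condominium assessment lien, has superpriority and ranks first.
The other liens, earliest effective date first: G (January 4, 2023), A (June 24, 2023), B (November 13, 2023), E (February 20, 2024), D (March 22, 2024), C (November 12, 2024).
Because B would otherwise rank above E, the subordination swaps them.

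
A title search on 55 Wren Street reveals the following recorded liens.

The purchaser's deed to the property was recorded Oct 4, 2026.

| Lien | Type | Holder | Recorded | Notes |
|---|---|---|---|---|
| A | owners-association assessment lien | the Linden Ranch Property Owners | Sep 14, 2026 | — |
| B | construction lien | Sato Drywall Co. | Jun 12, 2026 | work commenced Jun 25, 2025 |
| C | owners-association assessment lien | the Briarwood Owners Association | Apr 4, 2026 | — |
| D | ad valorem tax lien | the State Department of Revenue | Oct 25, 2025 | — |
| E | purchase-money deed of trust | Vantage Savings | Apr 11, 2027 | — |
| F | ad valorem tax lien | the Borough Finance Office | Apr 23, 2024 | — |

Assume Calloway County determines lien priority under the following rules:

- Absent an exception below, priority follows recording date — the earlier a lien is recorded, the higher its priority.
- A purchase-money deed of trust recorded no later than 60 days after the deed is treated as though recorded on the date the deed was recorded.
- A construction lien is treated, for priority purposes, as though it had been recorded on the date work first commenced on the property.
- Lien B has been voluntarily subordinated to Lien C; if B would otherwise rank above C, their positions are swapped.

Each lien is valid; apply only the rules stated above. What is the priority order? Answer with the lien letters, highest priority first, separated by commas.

Effective dates after the stated exceptions: B is treated as recorded Jun 25, 2025, the work-commencement date; E was recorded 189 days after the deed, outside the 60-day window, so it keeps its recording date.
By effective date, earliest first: F (Apr 23, 2024), B (Jun 25, 2025), D (Oct 25, 2025), C (Apr 4, 2026), A (Sep 14, 2026), E (Apr 11, 2027).
The subordination applies — B was senior to C — so B and C swap.

F, C, D, B, A, E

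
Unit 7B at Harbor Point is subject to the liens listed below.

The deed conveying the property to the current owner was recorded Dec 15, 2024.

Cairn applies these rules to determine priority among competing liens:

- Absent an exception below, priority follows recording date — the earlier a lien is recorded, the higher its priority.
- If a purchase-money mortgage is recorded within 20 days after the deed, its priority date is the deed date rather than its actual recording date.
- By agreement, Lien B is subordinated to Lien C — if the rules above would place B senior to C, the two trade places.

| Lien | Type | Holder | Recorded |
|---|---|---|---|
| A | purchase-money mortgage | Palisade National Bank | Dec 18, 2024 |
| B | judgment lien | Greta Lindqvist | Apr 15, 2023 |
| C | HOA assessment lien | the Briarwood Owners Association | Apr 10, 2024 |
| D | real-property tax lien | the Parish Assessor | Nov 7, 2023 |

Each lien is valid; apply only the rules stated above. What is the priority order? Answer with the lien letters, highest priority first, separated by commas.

C, D, B, A

Adjusting effective dates: A's effective date is the deed date, Dec 15, 2024.
Sorted by effective date: B (Apr 15, 2023), D (Nov 7, 2023), C (Apr 10, 2024), A (Dec 15, 2024).
B would otherwise be senior to C, so under the subordination agreement B and C exchange positions.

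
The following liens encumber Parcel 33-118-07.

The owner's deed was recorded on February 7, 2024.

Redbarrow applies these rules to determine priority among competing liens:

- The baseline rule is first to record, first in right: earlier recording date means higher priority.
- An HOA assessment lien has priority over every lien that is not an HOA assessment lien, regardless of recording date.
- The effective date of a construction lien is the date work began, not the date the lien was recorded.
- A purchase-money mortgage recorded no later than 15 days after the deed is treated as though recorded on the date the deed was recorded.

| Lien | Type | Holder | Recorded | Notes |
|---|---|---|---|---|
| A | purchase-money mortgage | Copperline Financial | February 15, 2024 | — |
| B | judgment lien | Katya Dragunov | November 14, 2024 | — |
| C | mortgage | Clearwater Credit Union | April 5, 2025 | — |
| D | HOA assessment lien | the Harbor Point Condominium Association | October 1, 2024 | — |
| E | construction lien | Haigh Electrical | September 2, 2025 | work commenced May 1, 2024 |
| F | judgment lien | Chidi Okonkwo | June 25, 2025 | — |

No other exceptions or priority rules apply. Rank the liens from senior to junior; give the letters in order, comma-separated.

First, effective dates: A was recorded within the 15-day window, so its effective date is the deed date February 7, 2024; E relates back to May 1, 2024 (work commenced).
D is an HOA assessment lien, so it outranks all other liens regardless of date.
Remaining liens by effective date: A (February 7, 2024), E (May 1, 2024), B (November 14, 2024), C (April 5, 2025), F (June 25, 2025).

D, A, E, B, C, F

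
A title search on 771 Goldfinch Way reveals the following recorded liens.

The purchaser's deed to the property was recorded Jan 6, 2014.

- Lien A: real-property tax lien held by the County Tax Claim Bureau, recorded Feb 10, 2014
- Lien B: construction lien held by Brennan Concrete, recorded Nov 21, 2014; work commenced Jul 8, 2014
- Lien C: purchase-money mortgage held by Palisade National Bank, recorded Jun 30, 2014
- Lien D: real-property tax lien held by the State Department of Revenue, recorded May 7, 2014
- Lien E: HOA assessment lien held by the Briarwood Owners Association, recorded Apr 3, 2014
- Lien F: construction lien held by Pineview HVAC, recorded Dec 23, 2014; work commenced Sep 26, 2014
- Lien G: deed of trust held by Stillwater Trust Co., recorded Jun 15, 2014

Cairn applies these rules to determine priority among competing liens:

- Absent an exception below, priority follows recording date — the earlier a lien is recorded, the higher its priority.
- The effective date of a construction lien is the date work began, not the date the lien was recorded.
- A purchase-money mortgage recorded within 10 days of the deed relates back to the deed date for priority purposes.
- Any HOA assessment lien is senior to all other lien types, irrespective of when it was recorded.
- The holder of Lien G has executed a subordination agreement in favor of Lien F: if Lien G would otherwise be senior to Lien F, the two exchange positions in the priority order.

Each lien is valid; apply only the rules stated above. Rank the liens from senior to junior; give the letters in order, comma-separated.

E, A, D, F, C, B, G

Adjusting effective dates: B's effective date is Jul 8, 2014, when work began; C was recorded 175 days after the deed, outside the 10-day window, so it keeps its recording date; F's effective date is Sep 26, 2014, when work began.
E, as an HOA assessment lien, has superpriority and ranks first.
Remaining liens by effective date: A (Feb 10, 2014), D (May 7, 2014), G (Jun 15, 2014), C (Jun 30, 2014), B (Jul 8, 2014), F (Sep 26, 2014).
The subordination applies — G was senior to F — so G and F swap.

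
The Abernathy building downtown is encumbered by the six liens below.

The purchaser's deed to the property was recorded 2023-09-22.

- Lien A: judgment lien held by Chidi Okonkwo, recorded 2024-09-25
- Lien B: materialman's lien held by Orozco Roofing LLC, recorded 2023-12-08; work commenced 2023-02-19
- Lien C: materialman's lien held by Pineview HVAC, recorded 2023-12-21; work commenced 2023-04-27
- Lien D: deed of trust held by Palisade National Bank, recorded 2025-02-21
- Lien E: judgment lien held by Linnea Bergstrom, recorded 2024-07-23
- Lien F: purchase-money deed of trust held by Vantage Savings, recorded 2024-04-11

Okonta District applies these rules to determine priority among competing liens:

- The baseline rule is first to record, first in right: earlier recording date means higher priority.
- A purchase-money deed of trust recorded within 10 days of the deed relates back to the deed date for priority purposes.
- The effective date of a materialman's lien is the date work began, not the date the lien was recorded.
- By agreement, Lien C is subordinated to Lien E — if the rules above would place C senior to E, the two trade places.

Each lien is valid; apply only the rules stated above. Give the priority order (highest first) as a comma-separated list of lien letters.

B, E, F, C, A, D

Effective dates: B relates back to 2023-02-19 (work commenced); C is treated as recorded 2023-04-27, the work-commencement date; F was recorded 202 days after the deed, outside the 10-day window, so it keeps its recording date.
By effective date: B (2023-02-19), C (2023-04-27), F (2024-04-11), E (2024-07-23), A (2024-09-25), D (2025-02-21).
C would otherwise be senior to E, so under the subordination agreement C and E exchange positions.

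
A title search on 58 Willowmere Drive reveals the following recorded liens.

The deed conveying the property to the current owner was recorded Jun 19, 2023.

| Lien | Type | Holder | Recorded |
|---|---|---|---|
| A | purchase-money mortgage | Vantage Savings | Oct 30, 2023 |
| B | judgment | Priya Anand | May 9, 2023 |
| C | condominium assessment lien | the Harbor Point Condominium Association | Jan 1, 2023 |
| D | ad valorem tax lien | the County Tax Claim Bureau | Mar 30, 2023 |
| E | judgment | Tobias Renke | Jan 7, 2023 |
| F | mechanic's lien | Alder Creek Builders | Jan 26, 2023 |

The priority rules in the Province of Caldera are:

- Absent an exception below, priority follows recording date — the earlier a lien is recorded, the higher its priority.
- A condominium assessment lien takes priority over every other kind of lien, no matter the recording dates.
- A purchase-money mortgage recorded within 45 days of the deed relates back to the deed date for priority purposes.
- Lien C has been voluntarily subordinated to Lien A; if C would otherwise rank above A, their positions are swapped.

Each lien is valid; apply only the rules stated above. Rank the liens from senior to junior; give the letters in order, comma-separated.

A, E, F, D, B, C

Effective dates: A was recorded 133 days after the deed — beyond 45 days — so no relation-back applies.
C is a condominium assessment lien, so it outranks all other liens regardless of date.
The other liens, earliest effective date first: E (Jan 7, 2023), F (Jan 26, 2023), D (Mar 30, 2023), B (May 9, 2023), A (Oct 30, 2023).
The subordination applies — C was senior to A — so C and A swap.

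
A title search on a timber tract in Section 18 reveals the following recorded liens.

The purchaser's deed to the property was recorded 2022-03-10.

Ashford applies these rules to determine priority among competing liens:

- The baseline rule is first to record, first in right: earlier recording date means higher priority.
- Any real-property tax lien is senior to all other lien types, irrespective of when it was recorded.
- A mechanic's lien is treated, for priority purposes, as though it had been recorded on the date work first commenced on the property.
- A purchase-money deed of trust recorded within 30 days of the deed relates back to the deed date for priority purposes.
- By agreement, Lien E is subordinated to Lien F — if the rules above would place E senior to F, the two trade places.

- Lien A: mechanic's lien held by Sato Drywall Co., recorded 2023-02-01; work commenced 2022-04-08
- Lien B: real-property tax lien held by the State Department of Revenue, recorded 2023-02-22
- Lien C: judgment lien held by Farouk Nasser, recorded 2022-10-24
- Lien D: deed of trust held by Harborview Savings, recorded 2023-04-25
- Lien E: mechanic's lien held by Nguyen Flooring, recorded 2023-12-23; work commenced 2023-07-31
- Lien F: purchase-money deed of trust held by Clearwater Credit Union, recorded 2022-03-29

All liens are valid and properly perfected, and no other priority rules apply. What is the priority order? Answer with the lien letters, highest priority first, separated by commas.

First, effective dates: A is treated as recorded 2022-04-08, the work-commencement date; E is treated as recorded 2023-07-31, the work-commencement date; F's effective date is the deed date, 2022-03-10.
B, as a real-property tax lien, has superpriority and ranks first.
The other liens, earliest effective date first: F (2022-03-10), A (2022-04-08), C (2022-10-24), D (2023-04-25), E (2023-07-31).
Since E is not senior to F, the subordination leaves the order unchanged.

B, F, A, C, D, E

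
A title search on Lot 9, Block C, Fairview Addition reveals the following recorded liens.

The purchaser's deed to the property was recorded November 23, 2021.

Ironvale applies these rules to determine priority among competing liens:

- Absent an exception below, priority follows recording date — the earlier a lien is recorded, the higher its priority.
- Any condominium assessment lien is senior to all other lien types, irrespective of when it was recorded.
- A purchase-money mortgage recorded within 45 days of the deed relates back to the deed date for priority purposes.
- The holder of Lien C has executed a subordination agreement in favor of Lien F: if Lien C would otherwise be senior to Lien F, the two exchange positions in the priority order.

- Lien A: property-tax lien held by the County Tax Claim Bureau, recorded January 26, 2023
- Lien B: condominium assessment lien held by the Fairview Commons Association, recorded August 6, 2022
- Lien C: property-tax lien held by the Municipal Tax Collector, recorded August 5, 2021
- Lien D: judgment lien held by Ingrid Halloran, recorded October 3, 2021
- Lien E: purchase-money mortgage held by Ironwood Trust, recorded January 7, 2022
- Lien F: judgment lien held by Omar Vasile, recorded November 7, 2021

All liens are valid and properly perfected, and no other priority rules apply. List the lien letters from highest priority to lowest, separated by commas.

Adjusting effective dates: E was recorded within the 45-day window, so its effective date is the deed date November 23, 2021.
B is a condominium assessment lien and takes priority over every other lien.
Ordering the rest by effective date: C (August 5, 2021), D (October 3, 2021), F (November 7, 2021), E (November 23, 2021), A (January 26, 2023).
C is senior to F before the subordination, so the two trade places.

B, F, D, C, E, A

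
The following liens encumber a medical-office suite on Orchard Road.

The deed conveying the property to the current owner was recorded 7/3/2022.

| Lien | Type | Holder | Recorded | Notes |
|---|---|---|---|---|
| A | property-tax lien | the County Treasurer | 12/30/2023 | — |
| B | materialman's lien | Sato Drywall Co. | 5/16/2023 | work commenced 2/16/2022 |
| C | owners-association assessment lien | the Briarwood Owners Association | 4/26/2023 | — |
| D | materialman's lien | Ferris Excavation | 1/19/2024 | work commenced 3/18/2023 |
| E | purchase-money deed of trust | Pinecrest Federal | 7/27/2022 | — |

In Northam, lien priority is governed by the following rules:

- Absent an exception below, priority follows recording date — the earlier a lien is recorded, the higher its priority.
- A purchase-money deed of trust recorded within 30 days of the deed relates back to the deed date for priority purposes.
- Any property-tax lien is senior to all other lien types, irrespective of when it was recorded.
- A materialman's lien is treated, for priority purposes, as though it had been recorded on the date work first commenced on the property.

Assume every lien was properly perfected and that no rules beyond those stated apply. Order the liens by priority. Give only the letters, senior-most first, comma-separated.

A, B, E, D, C

First, effective dates: B is treated as recorded 2/16/2022, the work-commencement date; D relates back to 3/18/2023 (work commenced); E was recorded within the 30-day window, so its effective date is the deed date 7/3/2022.
A is a property-tax lien and takes priority over every other lien.
Among the remaining liens, by effective date: B (2/16/2022), E (7/3/2022), D (3/18/2023), C (4/26/2023).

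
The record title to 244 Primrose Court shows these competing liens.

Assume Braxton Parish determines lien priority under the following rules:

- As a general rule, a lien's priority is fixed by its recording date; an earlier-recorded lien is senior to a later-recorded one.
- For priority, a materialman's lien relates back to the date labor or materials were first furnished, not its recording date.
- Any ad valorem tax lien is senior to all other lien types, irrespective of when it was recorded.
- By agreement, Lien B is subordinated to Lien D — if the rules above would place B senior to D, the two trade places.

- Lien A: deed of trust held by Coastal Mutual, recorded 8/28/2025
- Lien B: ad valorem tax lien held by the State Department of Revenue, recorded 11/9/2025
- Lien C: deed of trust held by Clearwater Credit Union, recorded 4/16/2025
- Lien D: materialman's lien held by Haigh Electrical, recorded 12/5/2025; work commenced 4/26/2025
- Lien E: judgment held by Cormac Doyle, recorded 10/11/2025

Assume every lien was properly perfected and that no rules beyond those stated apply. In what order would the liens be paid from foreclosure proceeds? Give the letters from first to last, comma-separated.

D, C, B, A, E

Adjusting effective dates: D's effective date is 4/26/2025, when work began.
B is an ad valorem tax lien and takes priority over every other lien.
Among the remaining liens, by effective date: C (4/16/2025), D (4/26/2025), A (8/28/2025), E (10/11/2025).
Because B would otherwise rank above D, the subordination swaps them.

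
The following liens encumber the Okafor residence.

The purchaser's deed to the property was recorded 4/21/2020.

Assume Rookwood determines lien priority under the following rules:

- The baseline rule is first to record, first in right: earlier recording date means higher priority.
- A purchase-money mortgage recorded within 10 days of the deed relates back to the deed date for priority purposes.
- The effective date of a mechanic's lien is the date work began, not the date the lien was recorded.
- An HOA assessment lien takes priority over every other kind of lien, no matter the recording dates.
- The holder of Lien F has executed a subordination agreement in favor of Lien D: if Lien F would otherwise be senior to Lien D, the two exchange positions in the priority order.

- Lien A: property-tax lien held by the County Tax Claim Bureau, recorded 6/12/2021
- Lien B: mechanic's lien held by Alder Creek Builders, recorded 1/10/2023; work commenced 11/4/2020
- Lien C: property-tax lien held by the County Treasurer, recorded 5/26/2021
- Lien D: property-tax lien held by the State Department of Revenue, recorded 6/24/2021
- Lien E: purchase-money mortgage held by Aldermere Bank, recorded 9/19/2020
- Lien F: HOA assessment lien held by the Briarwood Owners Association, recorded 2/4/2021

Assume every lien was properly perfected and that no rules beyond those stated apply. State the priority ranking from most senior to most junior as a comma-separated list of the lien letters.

D, E, B, C, A, F

First, effective dates: B is treated as recorded 11/4/2020, the work-commencement date; E was recorded 151 days after the deed — beyond 10 days — so no relation-back applies.
F is an HOA assessment lien, so it outranks all other liens regardless of date.
The other liens, earliest effective date first: E (9/19/2020), B (11/4/2020), C (5/26/2021), A (6/12/2021), D (6/24/2021).
The subordination applies — F was senior to D — so F and D swap.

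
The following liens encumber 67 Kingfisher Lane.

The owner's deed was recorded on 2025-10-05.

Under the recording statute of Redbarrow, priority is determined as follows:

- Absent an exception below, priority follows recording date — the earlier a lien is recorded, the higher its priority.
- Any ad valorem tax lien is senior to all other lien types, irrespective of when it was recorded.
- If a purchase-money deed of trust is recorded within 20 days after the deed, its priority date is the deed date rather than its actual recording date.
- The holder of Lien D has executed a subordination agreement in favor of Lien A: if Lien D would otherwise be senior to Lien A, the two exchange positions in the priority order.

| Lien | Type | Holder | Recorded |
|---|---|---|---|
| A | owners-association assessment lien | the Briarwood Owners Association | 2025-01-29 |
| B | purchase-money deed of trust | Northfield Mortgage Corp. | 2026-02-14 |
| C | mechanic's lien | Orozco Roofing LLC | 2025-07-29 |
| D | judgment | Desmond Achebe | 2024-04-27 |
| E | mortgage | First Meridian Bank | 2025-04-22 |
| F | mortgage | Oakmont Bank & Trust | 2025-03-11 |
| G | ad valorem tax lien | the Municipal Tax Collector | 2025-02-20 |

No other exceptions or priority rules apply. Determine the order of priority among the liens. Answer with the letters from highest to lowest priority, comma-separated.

Effective dates: B missed the 20-day window (132 days after the deed), so its recording date stands.
As an ad valorem tax lien, G is senior to every other lien.
Ordering the rest by effective date: D (2024-04-27), A (2025-01-29), F (2025-03-11), E (2025-04-22), C (2025-07-29), B (2026-02-14).
Because D would otherwise rank above A, the subordination swaps them.

G, A, D, F, E, C, B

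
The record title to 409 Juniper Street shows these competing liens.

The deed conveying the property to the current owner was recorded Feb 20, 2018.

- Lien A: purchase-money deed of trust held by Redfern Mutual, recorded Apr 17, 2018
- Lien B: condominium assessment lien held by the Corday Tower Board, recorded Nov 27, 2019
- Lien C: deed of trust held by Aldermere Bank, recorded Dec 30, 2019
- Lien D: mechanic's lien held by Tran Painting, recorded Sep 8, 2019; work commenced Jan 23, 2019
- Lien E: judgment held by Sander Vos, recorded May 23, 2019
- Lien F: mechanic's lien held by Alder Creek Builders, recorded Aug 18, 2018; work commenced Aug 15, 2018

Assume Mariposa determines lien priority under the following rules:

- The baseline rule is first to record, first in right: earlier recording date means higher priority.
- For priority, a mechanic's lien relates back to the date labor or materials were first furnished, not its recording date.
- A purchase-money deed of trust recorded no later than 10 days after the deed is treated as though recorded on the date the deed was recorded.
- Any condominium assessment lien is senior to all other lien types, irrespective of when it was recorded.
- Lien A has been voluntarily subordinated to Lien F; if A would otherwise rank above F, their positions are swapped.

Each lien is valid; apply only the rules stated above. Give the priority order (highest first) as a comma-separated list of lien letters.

B, F, A, D, E, C

Effective dates after the stated exceptions: A was recorded 56 days after the deed — beyond 10 days — so no relation-back applies; D relates back to Jan 23, 2019 (work commenced); F relates back to Aug 15, 2018 (work commenced).
As a condominium assessment lien, B is senior to every other lien.
Remaining liens by effective date: A (Apr 17, 2018), F (Aug 15, 2018), D (Jan 23, 2019), E (May 23, 2019), C (Dec 30, 2019).
A is senior to F before the subordination, so the two trade places.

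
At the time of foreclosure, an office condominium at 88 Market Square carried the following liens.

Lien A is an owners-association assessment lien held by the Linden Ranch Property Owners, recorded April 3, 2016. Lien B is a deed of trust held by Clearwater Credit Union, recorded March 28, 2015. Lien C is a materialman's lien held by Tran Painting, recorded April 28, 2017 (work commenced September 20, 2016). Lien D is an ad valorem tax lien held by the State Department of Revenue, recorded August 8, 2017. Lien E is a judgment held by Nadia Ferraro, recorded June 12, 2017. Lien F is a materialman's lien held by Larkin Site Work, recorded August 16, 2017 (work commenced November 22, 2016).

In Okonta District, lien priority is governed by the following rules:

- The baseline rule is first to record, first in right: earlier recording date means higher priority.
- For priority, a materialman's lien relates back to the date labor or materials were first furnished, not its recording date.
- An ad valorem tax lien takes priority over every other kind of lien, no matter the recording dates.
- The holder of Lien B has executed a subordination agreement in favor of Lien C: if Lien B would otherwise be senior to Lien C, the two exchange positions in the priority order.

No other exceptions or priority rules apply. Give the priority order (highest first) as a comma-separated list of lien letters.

First, effective dates: C's effective date is September 20, 2016, when work began; F is treated as recorded November 22, 2016, the work-commencement date.
D is an ad valorem tax lien, so it outranks all other liens regardless of date.
Among the remaining liens, by effective date: B (March 28, 2015), A (April 3, 2016), C (September 20, 2016), F (November 22, 2016), E (June 12, 2017).
B would otherwise be senior to C, so under the subordination agreement B and C exchange positions.

D, C, A, B, F, E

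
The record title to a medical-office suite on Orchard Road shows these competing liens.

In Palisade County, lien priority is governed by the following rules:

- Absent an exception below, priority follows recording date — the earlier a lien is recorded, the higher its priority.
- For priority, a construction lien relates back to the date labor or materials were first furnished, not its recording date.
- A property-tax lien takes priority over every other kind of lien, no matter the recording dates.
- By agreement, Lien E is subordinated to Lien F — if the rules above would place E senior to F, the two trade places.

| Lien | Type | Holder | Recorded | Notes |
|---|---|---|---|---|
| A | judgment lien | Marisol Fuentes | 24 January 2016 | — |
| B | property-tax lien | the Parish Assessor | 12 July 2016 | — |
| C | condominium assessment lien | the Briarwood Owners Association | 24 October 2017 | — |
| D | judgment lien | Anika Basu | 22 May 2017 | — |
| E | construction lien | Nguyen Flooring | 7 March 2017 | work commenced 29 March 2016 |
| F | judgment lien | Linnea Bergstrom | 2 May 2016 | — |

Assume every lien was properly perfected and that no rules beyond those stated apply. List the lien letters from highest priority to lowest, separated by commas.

Adjusting effective dates: E relates back to 29 March 2016 (work commenced).
B is a property-tax lien, so it outranks all other liens regardless of date.
Ordering the rest by effective date: A (24 January 2016), E (29 March 2016), F (2 May 2016), D (22 May 2017), C (24 October 2017).
E would otherwise be senior to F, so under the subordination agreement E and F exchange positions.

B, A, F, E, D, C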